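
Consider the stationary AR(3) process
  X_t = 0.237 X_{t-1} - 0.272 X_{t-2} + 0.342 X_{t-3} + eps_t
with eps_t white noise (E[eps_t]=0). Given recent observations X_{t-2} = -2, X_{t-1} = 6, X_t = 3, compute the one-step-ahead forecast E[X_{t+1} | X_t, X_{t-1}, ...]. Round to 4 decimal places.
E[X_{t+1} \mid \mathcal F_t] = -1.6050

For an AR(p) model X_t = c + sum_i phi_i X_{t-i} + eps_t, the
one-step-ahead conditional mean is
  E[X_{t+1} | X_t, ...] = c + sum_i phi_i X_{t+1-i}.
Substitute known values:
  E[X_{t+1} | ...] = (0.237) * (3) + (-0.272) * (6) + (0.342) * (-2)
                   = -1.6050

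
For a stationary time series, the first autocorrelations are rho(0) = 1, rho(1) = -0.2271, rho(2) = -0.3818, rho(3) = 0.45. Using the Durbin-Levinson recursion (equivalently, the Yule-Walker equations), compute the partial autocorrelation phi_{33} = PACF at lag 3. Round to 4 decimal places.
\phi_{33} = 0.2930

The PACF at lag k is phi_{kk}, the last component of the solution
to the Yule-Walker system G_k phi = r_k where
  (G_k)_{ij} = rho(|i - j|), (r_k)_i = rho(i), i,j = 1..k.
Equivalently, Durbin-Levinson gives phi_{kk} iteratively:
  phi_{11} = rho(1)
  phi_{kk} = [rho(k) - sum_{j=1..k-1} phi_{k-1,j} rho(k-j)]
            / [1 - sum_{j=1..k-1} phi_{k-1,j} rho(j)],
  phi_{k,j} = phi_{k-1,j} - phi_{kk} phi_{k-1,k-j},  j = 1..k-1.
Step k = 1:
  phi_11 = rho(1) = -0.2271.
Step k = 2:
  phi_22 = [rho(2) - phi_11 rho(1)] / [1 - phi_11 rho(1)] = [-0.3818 - (-0.2271)(-0.2271)] / [1 - (-0.2271)(-0.2271)]
         = -0.43337441 / 0.94842559 = -0.456941.
  Update: phi_21 = phi_11 - phi_22 phi_11 = -0.2271 - (-0.456941)(-0.2271) = -0.330871.
Step k = 3:
  phi_33 = [rho(3) - phi_21 rho(2) - phi_22 rho(1)] / [1 - phi_21 rho(1) - phi_22 rho(2)]
    numerator   = 0.45 - (-0.330871)(-0.3818) - (-0.456941)(-0.2271) = 0.21990208
    denominator = 1 - (-0.330871)(-0.2271) - (-0.456941)(-0.3818) = 0.75039911
  phi_33 = 0.21990208 / 0.75039911 = 0.293.
Therefore phi_{33} = 0.2930.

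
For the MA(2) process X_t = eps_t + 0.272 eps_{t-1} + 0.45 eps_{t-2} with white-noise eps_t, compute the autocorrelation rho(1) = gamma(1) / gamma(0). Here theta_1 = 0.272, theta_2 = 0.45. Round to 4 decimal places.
\rho(1) = 0.3090

For an MA(q) process with theta_0 = 1, the autocovariance is
  gamma(k) = sigma^2 * sum_{i=0..q-k} theta_i * theta_{i+k},
and rho(k) = gamma(k) / gamma(0). Sigma^2 cancels.
  numerator   = (1)*(0.272) + (0.272)*(0.45) = 0.3944.
  denominator = (1)^2 + (0.272)^2 + (0.45)^2 = 1.276484.
  rho(1) = 0.3944 / 1.276484 = 0.3090.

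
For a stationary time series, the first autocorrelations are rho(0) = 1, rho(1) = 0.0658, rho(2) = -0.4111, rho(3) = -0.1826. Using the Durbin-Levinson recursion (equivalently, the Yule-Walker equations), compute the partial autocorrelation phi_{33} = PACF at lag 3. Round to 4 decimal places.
\phi_{33} = -0.1420

The PACF at lag k is phi_{kk}, the last component of the solution
to the Yule-Walker system G_k phi = r_k where
  (G_k)_{ij} = rho(|i - j|), (r_k)_i = rho(i), i,j = 1..k.
Equivalently, Durbin-Levinson gives phi_{kk} iteratively:
  phi_{11} = rho(1)
  phi_{kk} = [rho(k) - sum_{j=1..k-1} phi_{k-1,j} rho(k-j)]
            / [1 - sum_{j=1..k-1} phi_{k-1,j} rho(j)],
  phi_{k,j} = phi_{k-1,j} - phi_{kk} phi_{k-1,k-j},  j = 1..k-1.
Step k = 1:
  phi_11 = rho(1) = 0.0658.
Step k = 2:
  phi_22 = [rho(2) - phi_11 rho(1)] / [1 - phi_11 rho(1)] = [-0.4111 - (0.0658)(0.0658)] / [1 - (0.0658)(0.0658)]
         = -0.41542964 / 0.99567036 = -0.417236.
  Update: phi_21 = phi_11 - phi_22 phi_11 = 0.0658 - (-0.417236)(0.0658) = 0.093254.
Step k = 3:
  phi_33 = [rho(3) - phi_21 rho(2) - phi_22 rho(1)] / [1 - phi_21 rho(1) - phi_22 rho(2)]
    numerator   = -0.1826 - (0.093254)(-0.4111) - (-0.417236)(0.0658) = -0.11680909
    denominator = 1 - (0.093254)(0.0658) - (-0.417236)(-0.4111) = 0.82233811
  phi_33 = -0.11680909 / 0.82233811 = -0.142.
Therefore phi_{33} = -0.1420.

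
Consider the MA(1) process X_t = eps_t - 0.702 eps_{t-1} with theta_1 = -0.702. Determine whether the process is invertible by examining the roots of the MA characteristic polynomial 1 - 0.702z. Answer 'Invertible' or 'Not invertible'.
\text{Invertible}

The MA(q) characteristic polynomial is P(z) = 1 - 0.702z.
Invertibility requires all roots to lie outside the unit circle, i.e. |z| > 1 for every root.
This is linear in z: 1 + (-0.702) z = 0  =>  z = -1/(-0.702) = 1.424501,  |z| = 1.424501.
Moduli of all roots: 1.4245.
All moduli strictly greater than 1? Yes.
Verdict: Invertible.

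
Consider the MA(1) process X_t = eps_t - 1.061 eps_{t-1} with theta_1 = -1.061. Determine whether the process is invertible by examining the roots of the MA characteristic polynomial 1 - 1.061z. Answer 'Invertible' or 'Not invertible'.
\text{Not invertible}

The MA(q) characteristic polynomial is P(z) = 1 - 1.061z.
Invertibility requires all roots to lie outside the unit circle, i.e. |z| > 1 for every root.
This is linear in z: 1 + (-1.061) z = 0  =>  z = -1/(-1.061) = 0.942507,  |z| = 0.942507.
Moduli of all roots: 0.9425.
All moduli strictly greater than 1? No.
Verdict: Not invertible.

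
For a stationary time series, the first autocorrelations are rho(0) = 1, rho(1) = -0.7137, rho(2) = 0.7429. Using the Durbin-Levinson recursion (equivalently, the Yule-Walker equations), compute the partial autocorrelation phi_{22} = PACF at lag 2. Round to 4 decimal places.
\phi_{22} = 0.4760

The PACF at lag k is phi_{kk}, the last component of the solution
to the Yule-Walker system G_k phi = r_k where
  (G_k)_{ij} = rho(|i - j|), (r_k)_i = rho(i), i,j = 1..k.
Equivalently, Durbin-Levinson gives phi_{kk} iteratively:
  phi_{11} = rho(1)
  phi_{kk} = [rho(k) - sum_{j=1..k-1} phi_{k-1,j} rho(k-j)]
            / [1 - sum_{j=1..k-1} phi_{k-1,j} rho(j)],
  phi_{k,j} = phi_{k-1,j} - phi_{kk} phi_{k-1,k-j},  j = 1..k-1.
Step k = 1:
  phi_11 = rho(1) = -0.7137.
Step k = 2:
  phi_22 = [rho(2) - phi_11 rho(1)] / [1 - phi_11 rho(1)] = [0.7429 - (-0.7137)(-0.7137)] / [1 - (-0.7137)(-0.7137)]
         = 0.23353231 / 0.49063231 = 0.476.
Therefore phi_{22} = 0.4760.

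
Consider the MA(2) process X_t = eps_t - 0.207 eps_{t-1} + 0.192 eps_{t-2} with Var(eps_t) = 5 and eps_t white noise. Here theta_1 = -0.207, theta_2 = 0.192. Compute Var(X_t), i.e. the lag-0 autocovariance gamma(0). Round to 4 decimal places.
\gamma(0) = 5.3986

For an MA(q) process X_t = eps_t + sum_i theta_i eps_{t-i} with
Var(eps_t) = sigma^2, the variance is
  gamma(0) = sigma^2 * (1 + sum_i theta_i^2).
  sum_i theta_i^2 = (-0.207)^2 + (0.192)^2 = 0.042849 + 0.036864 = 0.079713.
  gamma(0) = 5 * (1 + 0.079713) = 5 * 1.079713 = 5.398565, which rounds to 5.3986.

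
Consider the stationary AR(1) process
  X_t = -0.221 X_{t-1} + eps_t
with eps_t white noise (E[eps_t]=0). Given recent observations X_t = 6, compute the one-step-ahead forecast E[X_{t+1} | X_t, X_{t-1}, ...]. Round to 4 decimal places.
E[X_{t+1} \mid \mathcal F_t] = -1.3260

For an AR(p) model X_t = c + sum_i phi_i X_{t-i} + eps_t, the
one-step-ahead conditional mean is
  E[X_{t+1} | X_t, ...] = c + sum_i phi_i X_{t+1-i}.
Substitute known values:
  E[X_{t+1} | ...] = (-0.221) * (6)
                   = -1.3260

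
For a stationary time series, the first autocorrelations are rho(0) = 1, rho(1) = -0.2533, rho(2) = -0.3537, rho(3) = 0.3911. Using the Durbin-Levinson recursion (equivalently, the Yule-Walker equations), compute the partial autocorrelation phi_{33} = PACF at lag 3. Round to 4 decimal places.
\phi_{33} = 0.1981

The PACF at lag k is phi_{kk}, the last component of the solution
to the Yule-Walker system G_k phi = r_k where
  (G_k)_{ij} = rho(|i - j|), (r_k)_i = rho(i), i,j = 1..k.
Equivalently, Durbin-Levinson gives phi_{kk} iteratively:
  phi_{11} = rho(1)
  phi_{kk} = [rho(k) - sum_{j=1..k-1} phi_{k-1,j} rho(k-j)]
            / [1 - sum_{j=1..k-1} phi_{k-1,j} rho(j)],
  phi_{k,j} = phi_{k-1,j} - phi_{kk} phi_{k-1,k-j},  j = 1..k-1.
Step k = 1:
  phi_11 = rho(1) = -0.2533.
Step k = 2:
  phi_22 = [rho(2) - phi_11 rho(1)] / [1 - phi_11 rho(1)] = [-0.3537 - (-0.2533)(-0.2533)] / [1 - (-0.2533)(-0.2533)]
         = -0.41786089 / 0.93583911 = -0.446509.
  Update: phi_21 = phi_11 - phi_22 phi_11 = -0.2533 - (-0.446509)(-0.2533) = -0.366401.
Step k = 3:
  phi_33 = [rho(3) - phi_21 rho(2) - phi_22 rho(1)] / [1 - phi_21 rho(1) - phi_22 rho(2)]
    numerator   = 0.3911 - (-0.366401)(-0.3537) - (-0.446509)(-0.2533) = 0.14840322
    denominator = 1 - (-0.366401)(-0.2533) - (-0.446509)(-0.3537) = 0.74926033
  phi_33 = 0.14840322 / 0.74926033 = 0.1981.
Therefore phi_{33} = 0.1981.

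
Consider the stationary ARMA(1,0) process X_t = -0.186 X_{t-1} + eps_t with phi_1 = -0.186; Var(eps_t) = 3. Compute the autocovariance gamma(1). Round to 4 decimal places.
\gamma(1) = -0.5780

Multiply the model equation by X_{t-k} and take expectations. With theta_0 = psi_0 = 1 and psi_j the MA(infinity) weights, this gives
  gamma(k) - sum_i phi_i gamma(k-i) = c_k,
  c_k = sigma^2 * sum_{j=k..q} theta_j psi_{j-k}   (c_k = 0 for k > q),
using gamma(-m) = gamma(m).
Pure AR (q = 0): c_0 = sigma^2 = 3, c_k = 0 for k >= 1.
Equations for k = 0 and k = 1 (AR order 1):
  gamma(0) = phi_1 gamma(1) + c_0
  gamma(1) = phi_1 gamma(0) + c_1
Substituting the second into the first: gamma(0) (1 - phi_1^2) = c_0 + phi_1 c_1, so
  gamma(0) = c_0 / (1 - phi_1^2) = 3 / (1 - (-0.186)^2) = 3 / 0.965404 = 3.107507.
  gamma(1) = phi_1 gamma(0) = (-0.186)(3.107507) = -0.577996.
Therefore gamma(1) = -0.5780 (to 4 decimal places).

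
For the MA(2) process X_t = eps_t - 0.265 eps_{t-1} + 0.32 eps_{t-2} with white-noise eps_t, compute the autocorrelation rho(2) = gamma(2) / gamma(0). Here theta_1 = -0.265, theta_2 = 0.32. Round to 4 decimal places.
\rho(2) = 0.2729

For an MA(q) process with theta_0 = 1, the autocovariance is
  gamma(k) = sigma^2 * sum_{i=0..q-k} theta_i * theta_{i+k},
and rho(k) = gamma(k) / gamma(0). Sigma^2 cancels.
  numerator   = (1)*(0.32) = 0.32.
  denominator = (1)^2 + (-0.265)^2 + (0.32)^2 = 1.172625.
  rho(2) = 0.32 / 1.172625 = 0.2729.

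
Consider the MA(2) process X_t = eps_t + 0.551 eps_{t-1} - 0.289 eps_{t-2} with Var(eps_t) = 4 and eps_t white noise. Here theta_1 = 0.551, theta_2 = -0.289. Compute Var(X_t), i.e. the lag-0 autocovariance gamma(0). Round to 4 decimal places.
\gamma(0) = 5.5485

For an MA(q) process X_t = eps_t + sum_i theta_i eps_{t-i} with
Var(eps_t) = sigma^2, the variance is
  gamma(0) = sigma^2 * (1 + sum_i theta_i^2).
  sum_i theta_i^2 = (0.551)^2 + (-0.289)^2 = 0.303601 + 0.083521 = 0.387122.
  gamma(0) = 4 * (1 + 0.387122) = 4 * 1.387122 = 5.548488, which rounds to 5.5485.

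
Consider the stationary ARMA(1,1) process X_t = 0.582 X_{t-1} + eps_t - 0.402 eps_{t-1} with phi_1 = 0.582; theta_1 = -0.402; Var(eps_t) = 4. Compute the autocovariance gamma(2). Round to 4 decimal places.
\gamma(2) = 0.4854

Multiply the model equation by X_{t-k} and take expectations. With theta_0 = psi_0 = 1 and psi_j the MA(infinity) weights, this gives
  gamma(k) - sum_i phi_i gamma(k-i) = c_k,
  c_k = sigma^2 * sum_{j=k..q} theta_j psi_{j-k}   (c_k = 0 for k > q),
using gamma(-m) = gamma(m).
psi-weights needed (psi_j = theta_j + sum_i phi_i psi_{j-i}):
  psi_1 = theta_1 + phi_1 = -0.402 + (0.582) = 0.18
Right-hand sides:
  c_0 = sigma^2 (1 + theta_1 psi_1) = 4 * (1 + (-0.402)(0.18)) = 4 * 0.92764 = 3.71056
  c_1 = sigma^2 theta_1 = 4 * (-0.402) = -1.608
  c_2 = 0
Equations for k = 0 and k = 1 (AR order 1):
  gamma(0) = phi_1 gamma(1) + c_0
  gamma(1) = phi_1 gamma(0) + c_1
Substituting the second into the first: gamma(0) (1 - phi_1^2) = c_0 + phi_1 c_1, so
  gamma(0) = (c_0 + phi_1 c_1) / (1 - phi_1^2) = (3.71056 + (0.582)(-1.608)) / (1 - (0.582)^2) = 2.774704 / 0.661276 = 4.195985.
  gamma(1) = phi_1 gamma(0) + c_1 = (0.582)(4.195985) + (-1.608) = 0.834063.
For k = 2 (> q): gamma(2) = phi_1 gamma(1) = (0.582)(0.834063) = 0.485425.
Therefore gamma(2) = 0.4854 (to 4 decimal places).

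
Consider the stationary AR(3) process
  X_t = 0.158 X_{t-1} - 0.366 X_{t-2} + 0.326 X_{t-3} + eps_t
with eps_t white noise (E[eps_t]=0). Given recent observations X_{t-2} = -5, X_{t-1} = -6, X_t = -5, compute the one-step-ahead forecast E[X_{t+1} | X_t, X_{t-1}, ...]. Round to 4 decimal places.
E[X_{t+1} \mid \mathcal F_t] = -0.2240

For an AR(p) model X_t = c + sum_i phi_i X_{t-i} + eps_t, the
one-step-ahead conditional mean is
  E[X_{t+1} | X_t, ...] = c + sum_i phi_i X_{t+1-i}.
Substitute known values:
  E[X_{t+1} | ...] = (0.158) * (-5) + (-0.366) * (-6) + (0.326) * (-5)
                   = -0.2240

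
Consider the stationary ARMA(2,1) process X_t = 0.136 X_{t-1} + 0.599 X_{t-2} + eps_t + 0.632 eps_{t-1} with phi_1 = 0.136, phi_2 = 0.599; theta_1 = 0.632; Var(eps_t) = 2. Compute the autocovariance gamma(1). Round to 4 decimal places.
\gamma(1) = 5.3374

Multiply the model equation by X_{t-k} and take expectations. With theta_0 = psi_0 = 1 and psi_j the MA(infinity) weights, this gives
  gamma(k) - sum_i phi_i gamma(k-i) = c_k,
  c_k = sigma^2 * sum_{j=k..q} theta_j psi_{j-k}   (c_k = 0 for k > q),
using gamma(-m) = gamma(m).
psi-weights needed (psi_j = theta_j + sum_i phi_i psi_{j-i}):
  psi_1 = theta_1 + phi_1 = 0.632 + (0.136) = 0.768
Right-hand sides:
  c_0 = sigma^2 (1 + theta_1 psi_1) = 2 * (1 + (0.632)(0.768)) = 2 * 1.485376 = 2.970752
  c_1 = sigma^2 theta_1 = 2 * (0.632) = 1.264
  c_2 = 0
Equations for k = 0, 1, 2 (AR order 2, c_2 = 0):
  (E0) gamma(0) = phi_1 gamma(1) + phi_2 gamma(2) + c_0
  (E1) gamma(1) = phi_1 gamma(0) + phi_2 gamma(1) + c_1
  (E2) gamma(2) = phi_1 gamma(1) + phi_2 gamma(0)
From (E1): gamma(1) = A gamma(0) + B with
  A = phi_1 / (1 - phi_2) = 0.136 / 0.401 = 0.339152,   B = c_1 / (1 - phi_2) = 1.264 / 0.401 = 3.15212.
Insert (E2) into (E0): gamma(0) (1 - phi_2^2) = phi_1 (1 + phi_2) gamma(1) + c_0.
  phi_1 (1 + phi_2) = (0.136)(1.599) = 0.217464,   1 - phi_2^2 = 0.641199.
Replace gamma(1) by A gamma(0) + B and collect gamma(0):
  gamma(0) [0.641199 - (0.217464)(0.339152)] = (0.217464)(3.15212) + 2.970752
  gamma(0) * 0.567446 = 3.656225
  gamma(0) = 3.656225 / 0.567446 = 6.443304.
  gamma(1) = A gamma(0) + B = (0.339152)(6.443304) + (3.15212) = 5.33738.
Therefore gamma(1) = 5.3374 (to 4 decimal places).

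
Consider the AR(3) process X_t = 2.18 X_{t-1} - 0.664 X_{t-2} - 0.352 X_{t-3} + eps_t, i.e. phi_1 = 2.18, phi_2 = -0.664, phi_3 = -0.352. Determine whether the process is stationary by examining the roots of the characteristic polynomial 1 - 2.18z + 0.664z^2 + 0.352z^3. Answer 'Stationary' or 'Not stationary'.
\text{Not stationary}

The AR(p) characteristic polynomial is P(z) = 1 - 2.18z + 0.664z^2 + 0.352z^3.
Stationarity requires all roots to lie outside the unit circle, i.e. |z| > 1 for every root.
Degree 3: look for a simple real root z0 first, then factor out (1 - z/z0) and solve the remaining quadratic.
Testing z0 = 1.25: P(1.25) = 1 + (-2.18)(1.25) + (0.664)(1.25)^2 + (0.352)(1.25)^3
  = 1 + (-2.725) + (1.0375) + (0.6875) = 0.  So z_0 = 1.25 is a root, |z_0| = 1.25.
Divide out the factor (1 - 0.8 z) = (1 - z/z0) (since 1/z0 = 0.8):
  P(z) = (1 - 0.8 z)(1 + (-1.38) z + (-0.44) z^2)
  [check: z-coef -1.38 - (0.8) = -2.18; z^2-coef -0.44 - (0.8)(-1.38) = 0.664; z^3-coef -(0.8)(-0.44) = 0.352.]
Remaining roots from the quadratic factor 1 + (-1.38) z + (-0.44) z^2:
  Set 1 + (-1.38) z + (-0.44) z^2 = 0, i.e. a z^2 + b z + c = 0 with a = -0.44, b = -1.38, c = 1.
  Discriminant D = b^2 - 4ac = (-1.38)^2 - 4*(-0.44)*1 = 1.9044 - (-1.76) = 3.6644.
  D >= 0, so the roots are real: z = (-b +/- sqrt(D)) / (2a) = (1.38 +/- 1.914262) / (-0.88).
    z_1 = (1.38 + 1.914262) / (-0.88) = -3.7435,   |z_1| = 3.7435.
    z_2 = (1.38 - 1.914262) / (-0.88) = 0.6071,   |z_2| = 0.6071.
Moduli of all roots: 1.2500, 3.7435, 0.6071.
All moduli strictly greater than 1? No.
Verdict: Not stationary.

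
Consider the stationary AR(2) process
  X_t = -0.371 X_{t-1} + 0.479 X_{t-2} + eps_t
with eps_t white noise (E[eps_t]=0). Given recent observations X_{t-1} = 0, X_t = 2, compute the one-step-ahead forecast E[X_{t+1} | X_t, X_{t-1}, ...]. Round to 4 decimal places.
E[X_{t+1} \mid \mathcal F_t] = -0.7420

For an AR(p) model X_t = c + sum_i phi_i X_{t-i} + eps_t, the
one-step-ahead conditional mean is
  E[X_{t+1} | X_t, ...] = c + sum_i phi_i X_{t+1-i}.
Substitute known values:
  E[X_{t+1} | ...] = (-0.371) * (2) + (0.479) * (0)
                   = -0.7420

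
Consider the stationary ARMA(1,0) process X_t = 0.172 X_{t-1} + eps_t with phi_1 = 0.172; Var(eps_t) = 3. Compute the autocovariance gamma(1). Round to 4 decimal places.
\gamma(1) = 0.5317

Multiply the model equation by X_{t-k} and take expectations. With theta_0 = psi_0 = 1 and psi_j the MA(infinity) weights, this gives
  gamma(k) - sum_i phi_i gamma(k-i) = c_k,
  c_k = sigma^2 * sum_{j=k..q} theta_j psi_{j-k}   (c_k = 0 for k > q),
using gamma(-m) = gamma(m).
Pure AR (q = 0): c_0 = sigma^2 = 3, c_k = 0 for k >= 1.
Equations for k = 0 and k = 1 (AR order 1):
  gamma(0) = phi_1 gamma(1) + c_0
  gamma(1) = phi_1 gamma(0) + c_1
Substituting the second into the first: gamma(0) (1 - phi_1^2) = c_0 + phi_1 c_1, so
  gamma(0) = c_0 / (1 - phi_1^2) = 3 / (1 - (0.172)^2) = 3 / 0.970416 = 3.091458.
  gamma(1) = phi_1 gamma(0) = (0.172)(3.091458) = 0.531731.
Therefore gamma(1) = 0.5317 (to 4 decimal places).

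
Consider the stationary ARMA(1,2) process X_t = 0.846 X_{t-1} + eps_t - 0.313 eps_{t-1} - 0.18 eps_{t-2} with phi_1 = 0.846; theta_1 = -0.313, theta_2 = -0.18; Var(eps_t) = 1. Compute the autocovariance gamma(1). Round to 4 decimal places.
\gamma(1) = 0.8958

Multiply the model equation by X_{t-k} and take expectations. With theta_0 = psi_0 = 1 and psi_j the MA(infinity) weights, this gives
  gamma(k) - sum_i phi_i gamma(k-i) = c_k,
  c_k = sigma^2 * sum_{j=k..q} theta_j psi_{j-k}   (c_k = 0 for k > q),
using gamma(-m) = gamma(m).
psi-weights needed (psi_j = theta_j + sum_i phi_i psi_{j-i}):
  psi_1 = theta_1 + phi_1 = -0.313 + (0.846) = 0.533
  psi_2 = theta_2 + phi_1 psi_1 = -0.18 + (0.846)(0.533) = 0.270918
Right-hand sides:
  c_0 = sigma^2 (1 + theta_1 psi_1 + theta_2 psi_2) = 1 * (1 + (-0.313)(0.533) + (-0.18)(0.270918)) = 1 * 0.784406 = 0.784406
  c_1 = sigma^2 (theta_1 + theta_2 psi_1) = 1 * (-0.313 + (-0.18)(0.533)) = -0.40894
  c_2 = sigma^2 theta_2 = 1 * (-0.18) = -0.18
Equations for k = 0 and k = 1 (AR order 1):
  gamma(0) = phi_1 gamma(1) + c_0
  gamma(1) = phi_1 gamma(0) + c_1
Substituting the second into the first: gamma(0) (1 - phi_1^2) = c_0 + phi_1 c_1, so
  gamma(0) = (c_0 + phi_1 c_1) / (1 - phi_1^2) = (0.784406 + (0.846)(-0.40894)) / (1 - (0.846)^2) = 0.438443 / 0.284284 = 1.542269.
  gamma(1) = phi_1 gamma(0) + c_1 = (0.846)(1.542269) + (-0.40894) = 0.89582.
Therefore gamma(1) = 0.8958 (to 4 decimal places).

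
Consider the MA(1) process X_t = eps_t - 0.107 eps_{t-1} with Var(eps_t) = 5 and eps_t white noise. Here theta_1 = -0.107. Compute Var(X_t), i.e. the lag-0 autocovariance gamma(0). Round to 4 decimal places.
\gamma(0) = 5.0572

For an MA(q) process X_t = eps_t + sum_i theta_i eps_{t-i} with
Var(eps_t) = sigma^2, the variance is
  gamma(0) = sigma^2 * (1 + sum_i theta_i^2).
  sum_i theta_i^2 = (-0.107)^2 = 0.011449.
  gamma(0) = 5 * (1 + 0.011449) = 5 * 1.011449 = 5.057245, which rounds to 5.0572.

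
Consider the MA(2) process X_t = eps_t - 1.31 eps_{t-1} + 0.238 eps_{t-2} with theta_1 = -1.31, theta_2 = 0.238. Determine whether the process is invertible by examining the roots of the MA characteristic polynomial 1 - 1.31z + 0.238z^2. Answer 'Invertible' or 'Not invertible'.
\text{Not invertible}

The MA(q) characteristic polynomial is P(z) = 1 - 1.31z + 0.238z^2.
Invertibility requires all roots to lie outside the unit circle, i.e. |z| > 1 for every root.
Set 1 + (-1.31) z + (0.238) z^2 = 0, i.e. a z^2 + b z + c = 0 with a = 0.238, b = -1.31, c = 1.
Discriminant D = b^2 - 4ac = (-1.31)^2 - 4*(0.238)*1 = 1.7161 - (0.952) = 0.7641.
D >= 0, so the roots are real: z = (-b +/- sqrt(D)) / (2a) = (1.31 +/- 0.874128) / (0.476).
  z_1 = (1.31 + 0.874128) / (0.476) = 4.5885,   |z_1| = 4.5885.
  z_2 = (1.31 - 0.874128) / (0.476) = 0.9157,   |z_2| = 0.9157.
Moduli of all roots: 4.5885, 0.9157.
All moduli strictly greater than 1? No.
Verdict: Not invertible.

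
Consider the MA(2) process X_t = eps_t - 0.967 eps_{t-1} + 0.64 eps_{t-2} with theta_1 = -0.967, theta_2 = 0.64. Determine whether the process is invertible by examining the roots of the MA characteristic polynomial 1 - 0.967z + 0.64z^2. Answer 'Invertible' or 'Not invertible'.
\text{Invertible}

The MA(q) characteristic polynomial is P(z) = 1 - 0.967z + 0.64z^2.
Invertibility requires all roots to lie outside the unit circle, i.e. |z| > 1 for every root.
Set 1 + (-0.967) z + (0.64) z^2 = 0, i.e. a z^2 + b z + c = 0 with a = 0.64, b = -0.967, c = 1.
Discriminant D = b^2 - 4ac = (-0.967)^2 - 4*(0.64)*1 = 0.935089 - (2.56) = -1.624911.
D < 0, so the roots are the complex-conjugate pair z = (-b +/- i sqrt(-D)) / (2a) = 0.7555 +/- 0.9959i.
For a conjugate pair |z|^2 = z * conj(z) = (product of roots) = c/a = 1/(0.64) = 1.5625, so |z| = sqrt(1.5625) = 1.25 for both roots.
Moduli of all roots: 1.2500, 1.2500.
All moduli strictly greater than 1? Yes.
Verdict: Invertible.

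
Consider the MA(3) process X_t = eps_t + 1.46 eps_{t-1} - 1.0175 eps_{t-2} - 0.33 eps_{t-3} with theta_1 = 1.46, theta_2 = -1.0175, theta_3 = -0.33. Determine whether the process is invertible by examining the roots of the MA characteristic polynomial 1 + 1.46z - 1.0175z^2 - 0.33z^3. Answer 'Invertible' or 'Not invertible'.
\text{Not invertible}

The MA(q) characteristic polynomial is P(z) = 1 + 1.46z - 1.0175z^2 - 0.33z^3.
Invertibility requires all roots to lie outside the unit circle, i.e. |z| > 1 for every root.
Degree 3: look for a simple real root z0 first, then factor out (1 - z/z0) and solve the remaining quadratic.
Testing z0 = -4: P(-4) = 1 + (1.46)(-4) + (-1.0175)(-4)^2 + (-0.33)(-4)^3
  = 1 + (-5.84) + (-16.28) + (21.12) = 0.  So z_0 = -4 is a root, |z_0| = 4.
Divide out the factor (1 + 0.25 z) = (1 - z/z0) (since 1/z0 = -0.25):
  P(z) = (1 + 0.25 z)(1 + (1.21) z + (-1.32) z^2)
  [check: z-coef 1.21 - (-0.25) = 1.46; z^2-coef -1.32 - (-0.25)(1.21) = -1.0175; z^3-coef -(-0.25)(-1.32) = -0.33.]
Remaining roots from the quadratic factor 1 + (1.21) z + (-1.32) z^2:
  Set 1 + (1.21) z + (-1.32) z^2 = 0, i.e. a z^2 + b z + c = 0 with a = -1.32, b = 1.21, c = 1.
  Discriminant D = b^2 - 4ac = (1.21)^2 - 4*(-1.32)*1 = 1.4641 - (-5.28) = 6.7441.
  D >= 0, so the roots are real: z = (-b +/- sqrt(D)) / (2a) = (-1.21 +/- 2.596941) / (-2.64).
    z_1 = (-1.21 + 2.596941) / (-2.64) = -0.5254,   |z_1| = 0.5254.
    z_2 = (-1.21 - 2.596941) / (-2.64) = 1.442,   |z_2| = 1.442.
Moduli of all roots: 4.0000, 0.5254, 1.4420.
All moduli strictly greater than 1? No.
Verdict: Not invertible.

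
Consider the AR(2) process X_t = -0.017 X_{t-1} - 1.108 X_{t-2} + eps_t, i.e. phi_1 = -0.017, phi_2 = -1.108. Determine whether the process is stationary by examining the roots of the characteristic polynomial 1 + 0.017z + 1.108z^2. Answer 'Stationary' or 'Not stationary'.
\text{Not stationary}

The AR(p) characteristic polynomial is P(z) = 1 + 0.017z + 1.108z^2.
Stationarity requires all roots to lie outside the unit circle, i.e. |z| > 1 for every root.
Set 1 + (0.017) z + (1.108) z^2 = 0, i.e. a z^2 + b z + c = 0 with a = 1.108, b = 0.017, c = 1.
Discriminant D = b^2 - 4ac = (0.017)^2 - 4*(1.108)*1 = 0.000289 - (4.432) = -4.431711.
D < 0, so the roots are the complex-conjugate pair z = (-b +/- i sqrt(-D)) / (2a) = -0.0077 +/- 0.95i.
For a conjugate pair |z|^2 = z * conj(z) = (product of roots) = c/a = 1/(1.108) = 0.902527, so |z| = sqrt(0.902527) = 0.95 for both roots.
Moduli of all roots: 0.9500, 0.9500.
All moduli strictly greater than 1? No.
Verdict: Not stationary.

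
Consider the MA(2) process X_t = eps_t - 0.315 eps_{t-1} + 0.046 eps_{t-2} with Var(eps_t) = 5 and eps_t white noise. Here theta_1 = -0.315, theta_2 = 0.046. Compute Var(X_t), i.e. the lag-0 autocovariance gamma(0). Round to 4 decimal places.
\gamma(0) = 5.5067

For an MA(q) process X_t = eps_t + sum_i theta_i eps_{t-i} with
Var(eps_t) = sigma^2, the variance is
  gamma(0) = sigma^2 * (1 + sum_i theta_i^2).
  sum_i theta_i^2 = (-0.315)^2 + (0.046)^2 = 0.099225 + 0.002116 = 0.101341.
  gamma(0) = 5 * (1 + 0.101341) = 5 * 1.101341 = 5.506705, which rounds to 5.5067.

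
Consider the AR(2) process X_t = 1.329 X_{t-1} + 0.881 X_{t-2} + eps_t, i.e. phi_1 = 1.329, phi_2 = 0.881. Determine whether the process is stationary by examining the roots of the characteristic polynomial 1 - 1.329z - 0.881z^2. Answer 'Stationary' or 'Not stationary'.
\text{Not stationary}

The AR(p) characteristic polynomial is P(z) = 1 - 1.329z - 0.881z^2.
Stationarity requires all roots to lie outside the unit circle, i.e. |z| > 1 for every root.
Set 1 + (-1.329) z + (-0.881) z^2 = 0, i.e. a z^2 + b z + c = 0 with a = -0.881, b = -1.329, c = 1.
Discriminant D = b^2 - 4ac = (-1.329)^2 - 4*(-0.881)*1 = 1.766241 - (-3.524) = 5.290241.
D >= 0, so the roots are real: z = (-b +/- sqrt(D)) / (2a) = (1.329 +/- 2.300052) / (-1.762).
  z_1 = (1.329 + 2.300052) / (-1.762) = -2.0596,   |z_1| = 2.0596.
  z_2 = (1.329 - 2.300052) / (-1.762) = 0.5511,   |z_2| = 0.5511.
Moduli of all roots: 2.0596, 0.5511.
All moduli strictly greater than 1? No.
Verdict: Not stationary.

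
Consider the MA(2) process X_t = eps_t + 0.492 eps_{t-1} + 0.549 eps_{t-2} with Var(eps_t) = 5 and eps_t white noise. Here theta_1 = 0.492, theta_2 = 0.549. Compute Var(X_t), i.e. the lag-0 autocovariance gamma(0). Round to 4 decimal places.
\gamma(0) = 7.7173

For an MA(q) process X_t = eps_t + sum_i theta_i eps_{t-i} with
Var(eps_t) = sigma^2, the variance is
  gamma(0) = sigma^2 * (1 + sum_i theta_i^2).
  sum_i theta_i^2 = (0.492)^2 + (0.549)^2 = 0.242064 + 0.301401 = 0.543465.
  gamma(0) = 5 * (1 + 0.543465) = 5 * 1.543465 = 7.717325, which rounds to 7.7173.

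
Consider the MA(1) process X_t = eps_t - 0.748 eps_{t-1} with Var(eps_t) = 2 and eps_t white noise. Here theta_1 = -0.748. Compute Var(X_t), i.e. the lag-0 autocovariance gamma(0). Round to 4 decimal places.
\gamma(0) = 3.1190

For an MA(q) process X_t = eps_t + sum_i theta_i eps_{t-i} with
Var(eps_t) = sigma^2, the variance is
  gamma(0) = sigma^2 * (1 + sum_i theta_i^2).
  sum_i theta_i^2 = (-0.748)^2 = 0.559504.
  gamma(0) = 2 * (1 + 0.559504) = 2 * 1.559504 = 3.119008, which rounds to 3.1190.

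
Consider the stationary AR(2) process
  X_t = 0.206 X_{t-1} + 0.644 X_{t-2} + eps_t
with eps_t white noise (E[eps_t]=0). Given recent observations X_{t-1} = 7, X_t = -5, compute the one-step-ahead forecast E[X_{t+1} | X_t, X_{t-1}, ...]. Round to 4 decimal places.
E[X_{t+1} \mid \mathcal F_t] = 3.4780

For an AR(p) model X_t = c + sum_i phi_i X_{t-i} + eps_t, the
one-step-ahead conditional mean is
  E[X_{t+1} | X_t, ...] = c + sum_i phi_i X_{t+1-i}.
Substitute known values:
  E[X_{t+1} | ...] = (0.206) * (-5) + (0.644) * (7)
                   = 3.4780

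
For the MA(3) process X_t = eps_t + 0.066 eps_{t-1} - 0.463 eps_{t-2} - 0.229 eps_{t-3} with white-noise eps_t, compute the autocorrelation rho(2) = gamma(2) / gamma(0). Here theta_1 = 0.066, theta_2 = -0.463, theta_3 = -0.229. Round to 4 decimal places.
\rho(2) = -0.3761

For an MA(q) process with theta_0 = 1, the autocovariance is
  gamma(k) = sigma^2 * sum_{i=0..q-k} theta_i * theta_{i+k},
and rho(k) = gamma(k) / gamma(0). Sigma^2 cancels.
  numerator   = (1)*(-0.463) + (0.066)*(-0.229) = -0.478114.
  denominator = (1)^2 + (0.066)^2 + (-0.463)^2 + (-0.229)^2 = 1.271166.
  rho(2) = -0.478114 / 1.271166 = -0.3761.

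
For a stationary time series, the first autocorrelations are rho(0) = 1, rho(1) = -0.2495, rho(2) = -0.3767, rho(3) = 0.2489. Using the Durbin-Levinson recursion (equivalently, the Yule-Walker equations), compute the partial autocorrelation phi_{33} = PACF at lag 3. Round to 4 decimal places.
\phi_{33} = -0.0080

The PACF at lag k is phi_{kk}, the last component of the solution
to the Yule-Walker system G_k phi = r_k where
  (G_k)_{ij} = rho(|i - j|), (r_k)_i = rho(i), i,j = 1..k.
Equivalently, Durbin-Levinson gives phi_{kk} iteratively:
  phi_{11} = rho(1)
  phi_{kk} = [rho(k) - sum_{j=1..k-1} phi_{k-1,j} rho(k-j)]
            / [1 - sum_{j=1..k-1} phi_{k-1,j} rho(j)],
  phi_{k,j} = phi_{k-1,j} - phi_{kk} phi_{k-1,k-j},  j = 1..k-1.
Step k = 1:
  phi_11 = rho(1) = -0.2495.
Step k = 2:
  phi_22 = [rho(2) - phi_11 rho(1)] / [1 - phi_11 rho(1)] = [-0.3767 - (-0.2495)(-0.2495)] / [1 - (-0.2495)(-0.2495)]
         = -0.43895025 / 0.93774975 = -0.468089.
  Update: phi_21 = phi_11 - phi_22 phi_11 = -0.2495 - (-0.468089)(-0.2495) = -0.366288.
Step k = 3:
  phi_33 = [rho(3) - phi_21 rho(2) - phi_22 rho(1)] / [1 - phi_21 rho(1) - phi_22 rho(2)]
    numerator   = 0.2489 - (-0.366288)(-0.3767) - (-0.468089)(-0.2495) = -0.00586894
    denominator = 1 - (-0.366288)(-0.2495) - (-0.468089)(-0.3767) = 0.73228201
  phi_33 = -0.00586894 / 0.73228201 = -0.008.
Therefore phi_{33} = -0.0080.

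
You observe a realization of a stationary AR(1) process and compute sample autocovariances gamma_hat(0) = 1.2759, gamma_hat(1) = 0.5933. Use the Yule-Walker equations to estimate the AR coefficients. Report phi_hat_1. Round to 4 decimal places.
\hat\phi_{1} = 0.4650

The Yule-Walker equations for an AR(p) process read, in matrix form,
  Gamma_p phi = r_p,   with   (Gamma_p)_{ij} = gamma(|i - j|),
                       (r_p)_i = gamma(i),   i,j = 1..p.
Substitute the sample gammas (Toeplitz matrix and right-hand side of size 1):
  Gamma_p = [[1.2759]]
  r_p     = [0.5933]
With p = 1 this is the single equation gamma(0) phi_1 = gamma(1):
  phi_hat_1 = gamma(1) / gamma(0) = 0.5933 / 1.2759 = 0.4650.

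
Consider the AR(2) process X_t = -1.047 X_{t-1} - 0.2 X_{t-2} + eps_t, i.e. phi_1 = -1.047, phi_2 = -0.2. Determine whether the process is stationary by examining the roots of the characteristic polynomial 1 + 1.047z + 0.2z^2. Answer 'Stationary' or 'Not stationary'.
\text{Stationary}

The AR(p) characteristic polynomial is P(z) = 1 + 1.047z + 0.2z^2.
Stationarity requires all roots to lie outside the unit circle, i.e. |z| > 1 for every root.
Set 1 + (1.047) z + (0.2) z^2 = 0, i.e. a z^2 + b z + c = 0 with a = 0.2, b = 1.047, c = 1.
Discriminant D = b^2 - 4ac = (1.047)^2 - 4*(0.2)*1 = 1.096209 - (0.8) = 0.296209.
D >= 0, so the roots are real: z = (-b +/- sqrt(D)) / (2a) = (-1.047 +/- 0.544251) / (0.4).
  z_1 = (-1.047 + 0.544251) / (0.4) = -1.2569,   |z_1| = 1.2569.
  z_2 = (-1.047 - 0.544251) / (0.4) = -3.9781,   |z_2| = 3.9781.
Moduli of all roots: 1.2569, 3.9781.
All moduli strictly greater than 1? Yes.
Verdict: Stationary.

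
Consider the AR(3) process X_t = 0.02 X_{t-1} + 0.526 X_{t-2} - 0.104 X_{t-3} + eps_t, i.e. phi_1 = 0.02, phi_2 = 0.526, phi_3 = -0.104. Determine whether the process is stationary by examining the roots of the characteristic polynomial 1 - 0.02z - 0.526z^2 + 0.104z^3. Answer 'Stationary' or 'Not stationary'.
\text{Stationary}

The AR(p) characteristic polynomial is P(z) = 1 - 0.02z - 0.526z^2 + 0.104z^3.
Stationarity requires all roots to lie outside the unit circle, i.e. |z| > 1 for every root.
Degree 3: look for a simple real root z0 first, then factor out (1 - z/z0) and solve the remaining quadratic.
Testing z0 = -1.25: P(-1.25) = 1 + (-0.02)(-1.25) + (-0.526)(-1.25)^2 + (0.104)(-1.25)^3
  = 1 + (0.025) + (-0.821875) + (-0.203125) = 0.  So z_0 = -1.25 is a root, |z_0| = 1.25.
Divide out the factor (1 + 0.8 z) = (1 - z/z0) (since 1/z0 = -0.8):
  P(z) = (1 + 0.8 z)(1 + (-0.82) z + (0.13) z^2)
  [check: z-coef -0.82 - (-0.8) = -0.02; z^2-coef 0.13 - (-0.8)(-0.82) = -0.526; z^3-coef -(-0.8)(0.13) = 0.104.]
Remaining roots from the quadratic factor 1 + (-0.82) z + (0.13) z^2:
  Set 1 + (-0.82) z + (0.13) z^2 = 0, i.e. a z^2 + b z + c = 0 with a = 0.13, b = -0.82, c = 1.
  Discriminant D = b^2 - 4ac = (-0.82)^2 - 4*(0.13)*1 = 0.6724 - (0.52) = 0.1524.
  D >= 0, so the roots are real: z = (-b +/- sqrt(D)) / (2a) = (0.82 +/- 0.390384) / (0.26).
    z_1 = (0.82 + 0.390384) / (0.26) = 4.6553,   |z_1| = 4.6553.
    z_2 = (0.82 - 0.390384) / (0.26) = 1.6524,   |z_2| = 1.6524.
Moduli of all roots: 1.2500, 4.6553, 1.6524.
All moduli strictly greater than 1? Yes.
Verdict: Stationary.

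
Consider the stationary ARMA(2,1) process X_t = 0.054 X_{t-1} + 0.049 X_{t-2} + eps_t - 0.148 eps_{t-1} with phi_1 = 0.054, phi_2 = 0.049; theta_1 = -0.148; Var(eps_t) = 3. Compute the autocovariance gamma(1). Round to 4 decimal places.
\gamma(1) = -0.2947

Multiply the model equation by X_{t-k} and take expectations. With theta_0 = psi_0 = 1 and psi_j the MA(infinity) weights, this gives
  gamma(k) - sum_i phi_i gamma(k-i) = c_k,
  c_k = sigma^2 * sum_{j=k..q} theta_j psi_{j-k}   (c_k = 0 for k > q),
using gamma(-m) = gamma(m).
psi-weights needed (psi_j = theta_j + sum_i phi_i psi_{j-i}):
  psi_1 = theta_1 + phi_1 = -0.148 + (0.054) = -0.094
Right-hand sides:
  c_0 = sigma^2 (1 + theta_1 psi_1) = 3 * (1 + (-0.148)(-0.094)) = 3 * 1.013912 = 3.041736
  c_1 = sigma^2 theta_1 = 3 * (-0.148) = -0.444
  c_2 = 0
Equations for k = 0, 1, 2 (AR order 2, c_2 = 0):
  (E0) gamma(0) = phi_1 gamma(1) + phi_2 gamma(2) + c_0
  (E1) gamma(1) = phi_1 gamma(0) + phi_2 gamma(1) + c_1
  (E2) gamma(2) = phi_1 gamma(1) + phi_2 gamma(0)
From (E1): gamma(1) = A gamma(0) + B with
  A = phi_1 / (1 - phi_2) = 0.054 / 0.951 = 0.056782,   B = c_1 / (1 - phi_2) = -0.444 / 0.951 = -0.466877.
Insert (E2) into (E0): gamma(0) (1 - phi_2^2) = phi_1 (1 + phi_2) gamma(1) + c_0.
  phi_1 (1 + phi_2) = (0.054)(1.049) = 0.056646,   1 - phi_2^2 = 0.997599.
Replace gamma(1) by A gamma(0) + B and collect gamma(0):
  gamma(0) [0.997599 - (0.056646)(0.056782)] = (0.056646)(-0.466877) + 3.041736
  gamma(0) * 0.994383 = 3.015289
  gamma(0) = 3.015289 / 0.994383 = 3.032323.
  gamma(1) = A gamma(0) + B = (0.056782)(3.032323) + (-0.466877) = -0.294695.
Therefore gamma(1) = -0.2947 (to 4 decimal places).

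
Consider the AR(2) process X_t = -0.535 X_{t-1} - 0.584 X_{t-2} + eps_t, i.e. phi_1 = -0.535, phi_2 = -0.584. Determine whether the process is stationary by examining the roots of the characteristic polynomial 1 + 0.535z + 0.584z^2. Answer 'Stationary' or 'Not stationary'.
\text{Stationary}

The AR(p) characteristic polynomial is P(z) = 1 + 0.535z + 0.584z^2.
Stationarity requires all roots to lie outside the unit circle, i.e. |z| > 1 for every root.
Set 1 + (0.535) z + (0.584) z^2 = 0, i.e. a z^2 + b z + c = 0 with a = 0.584, b = 0.535, c = 1.
Discriminant D = b^2 - 4ac = (0.535)^2 - 4*(0.584)*1 = 0.286225 - (2.336) = -2.049775.
D < 0, so the roots are the complex-conjugate pair z = (-b +/- i sqrt(-D)) / (2a) = -0.458 +/- 1.2258i.
For a conjugate pair |z|^2 = z * conj(z) = (product of roots) = c/a = 1/(0.584) = 1.712329, so |z| = sqrt(1.712329) = 1.3086 for both roots.
Moduli of all roots: 1.3086, 1.3086.
All moduli strictly greater than 1? Yes.
Verdict: Stationary.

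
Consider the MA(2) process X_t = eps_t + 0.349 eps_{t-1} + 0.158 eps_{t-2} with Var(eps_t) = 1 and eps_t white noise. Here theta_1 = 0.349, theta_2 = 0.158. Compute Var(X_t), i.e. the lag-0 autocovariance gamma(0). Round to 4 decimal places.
\gamma(0) = 1.1468

For an MA(q) process X_t = eps_t + sum_i theta_i eps_{t-i} with
Var(eps_t) = sigma^2, the variance is
  gamma(0) = sigma^2 * (1 + sum_i theta_i^2).
  sum_i theta_i^2 = (0.349)^2 + (0.158)^2 = 0.121801 + 0.024964 = 0.146765.
  gamma(0) = 1 * (1 + 0.146765) = 1 * 1.146765 = 1.146765, which rounds to 1.1468.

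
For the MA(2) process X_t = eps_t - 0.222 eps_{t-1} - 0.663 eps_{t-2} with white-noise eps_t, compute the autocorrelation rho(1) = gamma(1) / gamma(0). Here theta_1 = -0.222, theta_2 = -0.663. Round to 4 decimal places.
\rho(1) = -0.0502

For an MA(q) process with theta_0 = 1, the autocovariance is
  gamma(k) = sigma^2 * sum_{i=0..q-k} theta_i * theta_{i+k},
and rho(k) = gamma(k) / gamma(0). Sigma^2 cancels.
  numerator   = (1)*(-0.222) + (-0.222)*(-0.663) = -0.074814.
  denominator = (1)^2 + (-0.222)^2 + (-0.663)^2 = 1.488853.
  rho(1) = -0.074814 / 1.488853 = -0.0502.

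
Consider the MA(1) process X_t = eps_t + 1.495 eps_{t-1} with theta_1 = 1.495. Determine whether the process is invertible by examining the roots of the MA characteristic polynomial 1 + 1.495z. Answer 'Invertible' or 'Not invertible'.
\text{Not invertible}

The MA(q) characteristic polynomial is P(z) = 1 + 1.495z.
Invertibility requires all roots to lie outside the unit circle, i.e. |z| > 1 for every root.
This is linear in z: 1 + (1.495) z = 0  =>  z = -1/(1.495) = -0.668896,  |z| = 0.668896.
Moduli of all roots: 0.6689.
All moduli strictly greater than 1? No.
Verdict: Not invertible.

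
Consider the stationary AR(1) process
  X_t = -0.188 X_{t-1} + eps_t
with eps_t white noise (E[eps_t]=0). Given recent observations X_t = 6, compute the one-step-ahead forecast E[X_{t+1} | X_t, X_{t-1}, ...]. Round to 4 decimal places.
E[X_{t+1} \mid \mathcal F_t] = -1.1280

For an AR(p) model X_t = c + sum_i phi_i X_{t-i} + eps_t, the
one-step-ahead conditional mean is
  E[X_{t+1} | X_t, ...] = c + sum_i phi_i X_{t+1-i}.
Substitute known values:
  E[X_{t+1} | ...] = (-0.188) * (6)
                   = -1.1280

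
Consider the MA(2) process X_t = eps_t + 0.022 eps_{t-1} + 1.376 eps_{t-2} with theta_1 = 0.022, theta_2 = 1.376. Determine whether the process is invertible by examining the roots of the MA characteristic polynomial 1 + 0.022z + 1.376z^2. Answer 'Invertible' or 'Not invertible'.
\text{Not invertible}

The MA(q) characteristic polynomial is P(z) = 1 + 0.022z + 1.376z^2.
Invertibility requires all roots to lie outside the unit circle, i.e. |z| > 1 for every root.
Set 1 + (0.022) z + (1.376) z^2 = 0, i.e. a z^2 + b z + c = 0 with a = 1.376, b = 0.022, c = 1.
Discriminant D = b^2 - 4ac = (0.022)^2 - 4*(1.376)*1 = 0.000484 - (5.504) = -5.503516.
D < 0, so the roots are the complex-conjugate pair z = (-b +/- i sqrt(-D)) / (2a) = -0.008 +/- 0.8525i.
For a conjugate pair |z|^2 = z * conj(z) = (product of roots) = c/a = 1/(1.376) = 0.726744, so |z| = sqrt(0.726744) = 0.8525 for both roots.
Moduli of all roots: 0.8525, 0.8525.
All moduli strictly greater than 1? No.
Verdict: Not invertible.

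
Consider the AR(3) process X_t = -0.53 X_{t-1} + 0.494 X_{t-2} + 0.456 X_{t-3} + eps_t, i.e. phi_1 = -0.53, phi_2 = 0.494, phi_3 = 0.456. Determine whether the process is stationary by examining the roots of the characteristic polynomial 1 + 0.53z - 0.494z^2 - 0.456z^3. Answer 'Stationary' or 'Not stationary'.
\text{Stationary}

The AR(p) characteristic polynomial is P(z) = 1 + 0.53z - 0.494z^2 - 0.456z^3.
Stationarity requires all roots to lie outside the unit circle, i.e. |z| > 1 for every root.
Degree 3: look for a simple real root z0 first, then factor out (1 - z/z0) and solve the remaining quadratic.
Testing z0 = 1.25: P(1.25) = 1 + (0.53)(1.25) + (-0.494)(1.25)^2 + (-0.456)(1.25)^3
  = 1 + (0.6625) + (-0.771875) + (-0.890625) = 0.  So z_0 = 1.25 is a root, |z_0| = 1.25.
Divide out the factor (1 - 0.8 z) = (1 - z/z0) (since 1/z0 = 0.8):
  P(z) = (1 - 0.8 z)(1 + (1.33) z + (0.57) z^2)
  [check: z-coef 1.33 - (0.8) = 0.53; z^2-coef 0.57 - (0.8)(1.33) = -0.494; z^3-coef -(0.8)(0.57) = -0.456.]
Remaining roots from the quadratic factor 1 + (1.33) z + (0.57) z^2:
  Set 1 + (1.33) z + (0.57) z^2 = 0, i.e. a z^2 + b z + c = 0 with a = 0.57, b = 1.33, c = 1.
  Discriminant D = b^2 - 4ac = (1.33)^2 - 4*(0.57)*1 = 1.7689 - (2.28) = -0.5111.
  D < 0, so the roots are the complex-conjugate pair z = (-b +/- i sqrt(-D)) / (2a) = -1.1667 +/- 0.6271i.
  For a conjugate pair |z|^2 = z * conj(z) = (product of roots) = c/a = 1/(0.57) = 1.754386, so |z| = sqrt(1.754386) = 1.3245 for both roots.
Moduli of all roots: 1.2500, 1.3245, 1.3245.
All moduli strictly greater than 1? Yes.
Verdict: Stationary.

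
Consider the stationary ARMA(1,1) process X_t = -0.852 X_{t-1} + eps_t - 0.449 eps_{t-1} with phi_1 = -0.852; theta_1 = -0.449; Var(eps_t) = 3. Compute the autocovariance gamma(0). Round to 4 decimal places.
\gamma(0) = 21.5256

Multiply the model equation by X_{t-k} and take expectations. With theta_0 = psi_0 = 1 and psi_j the MA(infinity) weights, this gives
  gamma(k) - sum_i phi_i gamma(k-i) = c_k,
  c_k = sigma^2 * sum_{j=k..q} theta_j psi_{j-k}   (c_k = 0 for k > q),
using gamma(-m) = gamma(m).
psi-weights needed (psi_j = theta_j + sum_i phi_i psi_{j-i}):
  psi_1 = theta_1 + phi_1 = -0.449 + (-0.852) = -1.301
Right-hand sides:
  c_0 = sigma^2 (1 + theta_1 psi_1) = 3 * (1 + (-0.449)(-1.301)) = 3 * 1.584149 = 4.752447
  c_1 = sigma^2 theta_1 = 3 * (-0.449) = -1.347
  c_2 = 0
Equations for k = 0 and k = 1 (AR order 1):
  gamma(0) = phi_1 gamma(1) + c_0
  gamma(1) = phi_1 gamma(0) + c_1
Substituting the second into the first: gamma(0) (1 - phi_1^2) = c_0 + phi_1 c_1, so
  gamma(0) = (c_0 + phi_1 c_1) / (1 - phi_1^2) = (4.752447 + (-0.852)(-1.347)) / (1 - (-0.852)^2) = 5.900091 / 0.274096 = 21.525637.
Therefore gamma(0) = 21.5256 (to 4 decimal places).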